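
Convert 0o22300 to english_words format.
Convert 0o22300 (octal) → 2×4096 + 2×512 + 3×64 = 9408 (decimal)
Convert 9408 (decimal) → 9408 = 9×1000 + 4×100 + 8 → nine thousand four hundred eight (English words)
nine thousand four hundred eight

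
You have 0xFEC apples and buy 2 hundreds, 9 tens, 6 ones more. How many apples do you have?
Convert 0xFEC (hexadecimal) → 15×256 + 14×16 + 12 = 4076 (decimal)
Convert 2 hundreds, 9 tens, 6 ones (place-value notation) → 2×100 + 9×10 + 6 = 296 (decimal)
Compute 4076 + 296 = 4372
4372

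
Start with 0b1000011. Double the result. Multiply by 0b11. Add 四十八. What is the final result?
Convert 0b1000011 (binary) → 64 + 2 + 1 = 67 (decimal)
Start: 67
67 × 2 = 134
Convert 0b11 (binary) → 2 + 1 = 3 (decimal)
134 × 3 = 402
Convert 四十八 (Chinese numeral) → 4×10 + 8 = 48 (decimal)
402 + 48 = 450
450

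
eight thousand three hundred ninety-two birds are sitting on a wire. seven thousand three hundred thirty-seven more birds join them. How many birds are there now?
Convert eight thousand three hundred ninety-two (English words) → 8×1000 + 3×100 + 92 = 8392 (decimal)
Convert seven thousand three hundred thirty-seven (English words) → 7×1000 + 3×100 + 37 = 7337 (decimal)
Compute 8392 + 7337 = 15729
15729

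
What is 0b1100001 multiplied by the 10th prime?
Convert 0b1100001 (binary) → 64 + 32 + 1 = 97 (decimal)
Convert the 10th prime (prime index) → 29 (decimal)
Compute 97 × 29 = 2813
2813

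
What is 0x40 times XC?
Convert 0x40 (hexadecimal) → 4×16 = 64 (decimal)
Convert XC (Roman numeral) → 90 (decimal)
Compute 64 × 90 = 5760
5760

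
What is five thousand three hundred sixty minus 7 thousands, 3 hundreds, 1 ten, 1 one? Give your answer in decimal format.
Convert five thousand three hundred sixty (English words) → 5×1000 + 3×100 + 60 = 5360 (decimal)
Convert 7 thousands, 3 hundreds, 1 ten, 1 one (place-value notation) → 7×1000 + 3×100 + 1×10 + 1 = 7311 (decimal)
Compute 5360 - 7311 = -1951
-1951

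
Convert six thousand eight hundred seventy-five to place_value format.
Convert six thousand eight hundred seventy-five (English words) → 6×1000 + 8×100 + 75 = 6875 (decimal)
Convert 6875 (decimal) → 6875 = 6×1000 + 8×100 + 7×10 + 5 → 6 thousands, 8 hundreds, 7 tens, 5 ones (place-value notation)
6 thousands, 8 hundreds, 7 tens, 5 ones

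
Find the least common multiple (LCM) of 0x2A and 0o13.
Convert 0x2A (hexadecimal) → 2×16 + 10 = 42 (decimal)
Convert 0o13 (octal) → 1×8 + 3 = 11 (decimal)
Compute lcm(42, 11) = 462
462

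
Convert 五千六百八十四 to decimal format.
Convert 五千六百八十四 (Chinese numeral) → 5×1000 + 6×100 + 8×10 + 4 = 5684 (decimal)
5684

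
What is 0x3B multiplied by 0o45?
Convert 0x3B (hexadecimal) → 3×16 + 11 = 59 (decimal)
Convert 0o45 (octal) → 4×8 + 5 = 37 (decimal)
Compute 59 × 37 = 2183
2183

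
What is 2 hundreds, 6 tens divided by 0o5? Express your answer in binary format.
Convert 2 hundreds, 6 tens (place-value notation) → 2×100 + 6×10 = 260 (decimal)
Convert 0o5 (octal) → 5 (decimal)
Compute 260 ÷ 5 = 52
Convert 52 (decimal) → 52 = 32 + 16 + 4 → 0b110100 (binary)
0b110100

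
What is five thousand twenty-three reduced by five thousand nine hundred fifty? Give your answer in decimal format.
Convert five thousand twenty-three (English words) → 5×1000 + 23 = 5023 (decimal)
Convert five thousand nine hundred fifty (English words) → 5×1000 + 9×100 + 50 = 5950 (decimal)
Compute 5023 - 5950 = -927
-927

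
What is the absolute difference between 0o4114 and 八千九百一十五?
Convert 0o4114 (octal) → 4×512 + 1×64 + 1×8 + 4 = 2124 (decimal)
Convert 八千九百一十五 (Chinese numeral) → 8×1000 + 9×100 + 1×10 + 5 = 8915 (decimal)
Compute |2124 - 8915| = 6791
6791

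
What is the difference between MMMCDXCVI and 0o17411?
Convert MMMCDXCVI (Roman numeral) → 1000 + 1000 + 1000 + 400 + 90 + 5 + 1 = 3496 (decimal)
Convert 0o17411 (octal) → 1×4096 + 7×512 + 4×64 + 1×8 + 1 = 7945 (decimal)
Difference: |3496 - 7945| = 4449
4449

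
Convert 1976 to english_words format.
Convert 1976 (decimal) → 1976 = 1×1000 + 9×100 + 76 → one thousand nine hundred seventy-six (English words)
one thousand nine hundred seventy-six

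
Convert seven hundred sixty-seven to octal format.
Convert seven hundred sixty-seven (English words) → 7×100 + 67 = 767 (decimal)
Convert 767 (decimal) → 767 = 1×512 + 3×64 + 7×8 + 7 → 0o1377 (octal)
0o1377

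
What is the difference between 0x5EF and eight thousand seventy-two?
Convert 0x5EF (hexadecimal) → 5×256 + 14×16 + 15 = 1519 (decimal)
Convert eight thousand seventy-two (English words) → 8×1000 + 72 = 8072 (decimal)
Difference: |1519 - 8072| = 6553
6553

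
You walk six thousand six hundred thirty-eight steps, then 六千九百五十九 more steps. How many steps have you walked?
Convert six thousand six hundred thirty-eight (English words) → 6×1000 + 6×100 + 38 = 6638 (decimal)
Convert 六千九百五十九 (Chinese numeral) → 6×1000 + 9×100 + 5×10 + 9 = 6959 (decimal)
Compute 6638 + 6959 = 13597
13597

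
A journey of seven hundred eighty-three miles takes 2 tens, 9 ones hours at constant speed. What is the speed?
Convert seven hundred eighty-three (English words) → 7×100 + 83 = 783 (decimal)
Convert 2 tens, 9 ones (place-value notation) → 2×10 + 9 = 29 (decimal)
Compute 783 ÷ 29 = 27
27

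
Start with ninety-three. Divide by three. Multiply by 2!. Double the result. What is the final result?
Convert ninety-three (English words) → 93 (decimal)
Start: 93
Convert three (English words) → 3 (decimal)
93 ÷ 3 = 31
Convert 2! (factorial) → 2 (decimal)
31 × 2 = 62
62 × 2 = 124
124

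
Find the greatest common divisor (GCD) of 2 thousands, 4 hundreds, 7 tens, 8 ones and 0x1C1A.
Convert 2 thousands, 4 hundreds, 7 tens, 8 ones (place-value notation) → 2×1000 + 4×100 + 7×10 + 8 = 2478 (decimal)
Convert 0x1C1A (hexadecimal) → 1×4096 + 12×256 + 1×16 + 10 = 7194 (decimal)
Compute gcd(2478, 7194) = 6
6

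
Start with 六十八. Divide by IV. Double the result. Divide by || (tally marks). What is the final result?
Convert 六十八 (Chinese numeral) → 6×10 + 8 = 68 (decimal)
Start: 68
Convert IV (Roman numeral) → 4 (decimal)
68 ÷ 4 = 17
17 × 2 = 34
Convert || (tally marks) → 2 (decimal)
34 ÷ 2 = 17
17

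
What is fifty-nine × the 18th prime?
Convert fifty-nine (English words) → 59 (decimal)
Convert the 18th prime (prime index) → 61 (decimal)
Compute 59 × 61 = 3599
3599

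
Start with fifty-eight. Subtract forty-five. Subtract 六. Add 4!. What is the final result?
Convert fifty-eight (English words) → 58 (decimal)
Start: 58
Convert forty-five (English words) → 45 (decimal)
58 - 45 = 13
Convert 六 (Chinese numeral) → 6 (decimal)
13 - 6 = 7
Convert 4! (factorial) → 24 (decimal)
7 + 24 = 31
31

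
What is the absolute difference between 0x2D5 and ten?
Convert 0x2D5 (hexadecimal) → 2×256 + 13×16 + 5 = 725 (decimal)
Convert ten (English words) → 10 (decimal)
Compute |725 - 10| = 715
715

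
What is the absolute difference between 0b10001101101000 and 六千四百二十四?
Convert 0b10001101101000 (binary) → 8192 + 512 + 256 + 64 + 32 + 8 = 9064 (decimal)
Convert 六千四百二十四 (Chinese numeral) → 6×1000 + 4×100 + 2×10 + 4 = 6424 (decimal)
Compute |9064 - 6424| = 2640
2640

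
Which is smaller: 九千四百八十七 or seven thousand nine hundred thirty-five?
Convert 九千四百八十七 (Chinese numeral) → 9×1000 + 4×100 + 8×10 + 7 = 9487 (decimal)
Convert seven thousand nine hundred thirty-five (English words) → 7×1000 + 9×100 + 35 = 7935 (decimal)
Compare 9487 vs 7935: smaller = 7935
7935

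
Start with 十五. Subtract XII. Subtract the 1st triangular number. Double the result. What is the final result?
Convert 十五 (Chinese numeral) → 1×10 + 5 = 15 (decimal)
Start: 15
Convert XII (Roman numeral) → 10 + 1 + 1 = 12 (decimal)
15 - 12 = 3
Convert the 1st triangular number (triangular index) → 1×2/2 = 1 (decimal)
3 - 1 = 2
2 × 2 = 4
4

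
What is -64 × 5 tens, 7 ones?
Convert 5 tens, 7 ones (place-value notation) → 5×10 + 7 = 57 (decimal)
Compute -64 × 57 = -3648
-3648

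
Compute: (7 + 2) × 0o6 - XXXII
Convert 0o6 (octal) → 6 (decimal)
Convert XXXII (Roman numeral) → 10 + 10 + 10 + 1 + 1 = 32 (decimal)
Expression in decimal: (7 + 2) × 6 - 32
Parentheses first: 7 + 2 = 9
Multiply: 9 × 6 = 54
Subtract: 54 - 32 = 22
22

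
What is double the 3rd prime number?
The 3rd prime number = 5
Compute 5 × 2 = 10
10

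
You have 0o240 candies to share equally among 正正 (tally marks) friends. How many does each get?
Convert 0o240 (octal) → 2×64 + 4×8 = 160 (decimal)
Convert 正正 (tally marks) → 5 + 5 = 10 (decimal)
Compute 160 ÷ 10 = 16
16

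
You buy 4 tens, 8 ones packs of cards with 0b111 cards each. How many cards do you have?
Convert 0b111 (binary) → 4 + 2 + 1 = 7 (decimal)
Convert 4 tens, 8 ones (place-value notation) → 4×10 + 8 = 48 (decimal)
Compute 7 × 48 = 336
336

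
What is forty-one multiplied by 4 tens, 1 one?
Convert forty-one (English words) → 41 (decimal)
Convert 4 tens, 1 one (place-value notation) → 4×10 + 1 = 41 (decimal)
Compute 41 × 41 = 1681
1681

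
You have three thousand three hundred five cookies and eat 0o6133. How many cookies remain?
Convert three thousand three hundred five (English words) → 3×1000 + 3×100 + 5 = 3305 (decimal)
Convert 0o6133 (octal) → 6×512 + 1×64 + 3×8 + 3 = 3163 (decimal)
Compute 3305 - 3163 = 142
142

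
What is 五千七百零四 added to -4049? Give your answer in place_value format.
Convert 五千七百零四 (Chinese numeral) → 5×1000 + 7×100 + 4 = 5704 (decimal)
Compute 5704 + -4049 = 1655
Convert 1655 (decimal) → 1655 = 1×1000 + 6×100 + 5×10 + 5 → 1 thousand, 6 hundreds, 5 tens, 5 ones (place-value notation)
1 thousand, 6 hundreds, 5 tens, 5 ones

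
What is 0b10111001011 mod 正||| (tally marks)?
Convert 0b10111001011 (binary) → 1024 + 256 + 128 + 64 + 8 + 2 + 1 = 1483 (decimal)
Convert 正||| (tally marks) → 5 + 3 = 8 (decimal)
Compute 1483 mod 8 = 3
3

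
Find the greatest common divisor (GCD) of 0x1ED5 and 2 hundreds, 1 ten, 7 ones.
Convert 0x1ED5 (hexadecimal) → 1×4096 + 14×256 + 13×16 + 5 = 7893 (decimal)
Convert 2 hundreds, 1 ten, 7 ones (place-value notation) → 2×100 + 1×10 + 7 = 217 (decimal)
Compute gcd(7893, 217) = 1
1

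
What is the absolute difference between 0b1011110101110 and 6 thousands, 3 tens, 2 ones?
Convert 0b1011110101110 (binary) → 4096 + 1024 + 512 + 256 + 128 + 32 + 8 + 4 + 2 = 6062 (decimal)
Convert 6 thousands, 3 tens, 2 ones (place-value notation) → 6×1000 + 3×10 + 2 = 6032 (decimal)
Compute |6062 - 6032| = 30
30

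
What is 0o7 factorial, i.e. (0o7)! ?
Convert 0o7 (octal) → 7 (decimal)
Compute 7! = 5040
5040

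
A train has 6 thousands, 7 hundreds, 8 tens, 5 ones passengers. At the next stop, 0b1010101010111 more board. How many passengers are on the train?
Convert 6 thousands, 7 hundreds, 8 tens, 5 ones (place-value notation) → 6×1000 + 7×100 + 8×10 + 5 = 6785 (decimal)
Convert 0b1010101010111 (binary) → 4096 + 1024 + 256 + 64 + 16 + 4 + 2 + 1 = 5463 (decimal)
Compute 6785 + 5463 = 12248
12248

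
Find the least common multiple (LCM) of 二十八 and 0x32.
Convert 二十八 (Chinese numeral) → 2×10 + 8 = 28 (decimal)
Convert 0x32 (hexadecimal) → 3×16 + 2 = 50 (decimal)
Compute lcm(28, 50) = 700
700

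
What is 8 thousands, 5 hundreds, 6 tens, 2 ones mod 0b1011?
Convert 8 thousands, 5 hundreds, 6 tens, 2 ones (place-value notation) → 8×1000 + 5×100 + 6×10 + 2 = 8562 (decimal)
Convert 0b1011 (binary) → 8 + 2 + 1 = 11 (decimal)
Compute 8562 mod 11 = 4
4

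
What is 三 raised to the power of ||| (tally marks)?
Convert 三 (Chinese numeral) → 3 (decimal)
Convert ||| (tally marks) → 3 (decimal)
Compute 3 ^ 3 = 27
27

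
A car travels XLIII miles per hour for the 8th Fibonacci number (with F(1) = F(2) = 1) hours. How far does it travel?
Convert XLIII (Roman numeral) → 40 + 1 + 1 + 1 = 43 (decimal)
Convert the 8th Fibonacci number (with F(1) = F(2) = 1) (Fibonacci index) → 1, 1, 2, 3, 5, 8, 13, 21 → 21 (decimal)
Compute 43 × 21 = 903
903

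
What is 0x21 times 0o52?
Convert 0x21 (hexadecimal) → 2×16 + 1 = 33 (decimal)
Convert 0o52 (octal) → 5×8 + 2 = 42 (decimal)
Compute 33 × 42 = 1386
1386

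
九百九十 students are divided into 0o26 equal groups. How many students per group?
Convert 九百九十 (Chinese numeral) → 9×100 + 9×10 = 990 (decimal)
Convert 0o26 (octal) → 2×8 + 6 = 22 (decimal)
Compute 990 ÷ 22 = 45
45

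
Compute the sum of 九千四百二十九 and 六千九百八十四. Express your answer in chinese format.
Convert 九千四百二十九 (Chinese numeral) → 9×1000 + 4×100 + 2×10 + 9 = 9429 (decimal)
Convert 六千九百八十四 (Chinese numeral) → 6×1000 + 9×100 + 8×10 + 4 = 6984 (decimal)
Compute 9429 + 6984 = 16413
Convert 16413 (decimal) → 16413 = 1×10000 + 6×1000 + 4×100 + 1×10 + 3 → 一万六千四百一十三 (Chinese numeral)
一万六千四百一十三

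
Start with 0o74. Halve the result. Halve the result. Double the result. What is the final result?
Convert 0o74 (octal) → 7×8 + 4 = 60 (decimal)
Start: 60
60 ÷ 2 = 30
30 ÷ 2 = 15
15 × 2 = 30
30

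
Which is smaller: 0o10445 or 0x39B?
Convert 0o10445 (octal) → 1×4096 + 4×64 + 4×8 + 5 = 4389 (decimal)
Convert 0x39B (hexadecimal) → 3×256 + 9×16 + 11 = 923 (decimal)
Compare 4389 vs 923: smaller = 923
923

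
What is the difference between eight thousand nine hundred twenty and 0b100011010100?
Convert eight thousand nine hundred twenty (English words) → 8×1000 + 9×100 + 20 = 8920 (decimal)
Convert 0b100011010100 (binary) → 2048 + 128 + 64 + 16 + 4 = 2260 (decimal)
Difference: |8920 - 2260| = 6660
6660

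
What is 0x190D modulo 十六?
Convert 0x190D (hexadecimal) → 1×4096 + 9×256 + 13 = 6413 (decimal)
Convert 十六 (Chinese numeral) → 1×10 + 6 = 16 (decimal)
Compute 6413 mod 16 = 13
13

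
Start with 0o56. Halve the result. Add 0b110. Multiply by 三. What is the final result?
Convert 0o56 (octal) → 5×8 + 6 = 46 (decimal)
Start: 46
46 ÷ 2 = 23
Convert 0b110 (binary) → 4 + 2 = 6 (decimal)
23 + 6 = 29
Convert 三 (Chinese numeral) → 3 (decimal)
29 × 3 = 87
87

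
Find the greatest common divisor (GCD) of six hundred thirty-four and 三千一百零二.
Convert six hundred thirty-four (English words) → 6×100 + 34 = 634 (decimal)
Convert 三千一百零二 (Chinese numeral) → 3×1000 + 1×100 + 2 = 3102 (decimal)
Compute gcd(634, 3102) = 2
2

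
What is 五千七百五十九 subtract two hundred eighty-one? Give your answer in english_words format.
Convert 五千七百五十九 (Chinese numeral) → 5×1000 + 7×100 + 5×10 + 9 = 5759 (decimal)
Convert two hundred eighty-one (English words) → 2×100 + 81 = 281 (decimal)
Compute 5759 - 281 = 5478
Convert 5478 (decimal) → 5478 = 5×1000 + 4×100 + 78 → five thousand four hundred seventy-eight (English words)
five thousand four hundred seventy-eight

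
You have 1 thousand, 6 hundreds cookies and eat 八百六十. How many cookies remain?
Convert 1 thousand, 6 hundreds (place-value notation) → 1×1000 + 6×100 = 1600 (decimal)
Convert 八百六十 (Chinese numeral) → 8×100 + 6×10 = 860 (decimal)
Compute 1600 - 860 = 740
740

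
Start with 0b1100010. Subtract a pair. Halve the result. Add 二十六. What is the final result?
Convert 0b1100010 (binary) → 64 + 32 + 2 = 98 (decimal)
Start: 98
Convert a pair (colloquial) → 2 (decimal)
98 - 2 = 96
96 ÷ 2 = 48
Convert 二十六 (Chinese numeral) → 2×10 + 6 = 26 (decimal)
48 + 26 = 74
74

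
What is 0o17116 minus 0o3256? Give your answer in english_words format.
Convert 0o17116 (octal) → 1×4096 + 7×512 + 1×64 + 1×8 + 6 = 7758 (decimal)
Convert 0o3256 (octal) → 3×512 + 2×64 + 5×8 + 6 = 1710 (decimal)
Compute 7758 - 1710 = 6048
Convert 6048 (decimal) → 6048 = 6×1000 + 48 → six thousand forty-eight (English words)
six thousand forty-eight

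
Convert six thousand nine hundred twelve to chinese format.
Convert six thousand nine hundred twelve (English words) → 6×1000 + 9×100 + 12 = 6912 (decimal)
Convert 6912 (decimal) → 6912 = 6×1000 + 9×100 + 1×10 + 2 → 六千九百一十二 (Chinese numeral)
六千九百一十二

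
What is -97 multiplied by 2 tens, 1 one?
Convert 2 tens, 1 one (place-value notation) → 2×10 + 1 = 21 (decimal)
Compute -97 × 21 = -2037
-2037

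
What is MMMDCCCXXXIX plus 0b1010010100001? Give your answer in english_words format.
Convert MMMDCCCXXXIX (Roman numeral) → 1000 + 1000 + 1000 + 500 + 100 + 100 + 100 + 10 + 10 + 10 + 9 = 3839 (decimal)
Convert 0b1010010100001 (binary) → 4096 + 1024 + 128 + 32 + 1 = 5281 (decimal)
Compute 3839 + 5281 = 9120
Convert 9120 (decimal) → 9120 = 9×1000 + 1×100 + 20 → nine thousand one hundred twenty (English words)
nine thousand one hundred twenty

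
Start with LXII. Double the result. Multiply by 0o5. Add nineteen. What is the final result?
Convert LXII (Roman numeral) → 50 + 10 + 1 + 1 = 62 (decimal)
Start: 62
62 × 2 = 124
Convert 0o5 (octal) → 5 (decimal)
124 × 5 = 620
Convert nineteen (English words) → 19 (decimal)
620 + 19 = 639
639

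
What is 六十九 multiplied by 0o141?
Convert 六十九 (Chinese numeral) → 6×10 + 9 = 69 (decimal)
Convert 0o141 (octal) → 1×64 + 4×8 + 1 = 97 (decimal)
Compute 69 × 97 = 6693
6693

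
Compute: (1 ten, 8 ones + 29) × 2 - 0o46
Convert 1 ten, 8 ones (place-value notation) → 1×10 + 8 = 18 (decimal)
Convert 0o46 (octal) → 4×8 + 6 = 38 (decimal)
Expression in decimal: (18 + 29) × 2 - 38
Parentheses first: 18 + 29 = 47
Multiply: 47 × 2 = 94
Subtract: 94 - 38 = 56
56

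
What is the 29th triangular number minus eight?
The 29th triangular number = 29×30/2 = 435
Convert eight (English words) → 8 (decimal)
Compute 435 - 8 = 427
427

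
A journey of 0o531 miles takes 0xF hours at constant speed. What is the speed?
Convert 0o531 (octal) → 5×64 + 3×8 + 1 = 345 (decimal)
Convert 0xF (hexadecimal) → 15 (decimal)
Compute 345 ÷ 15 = 23
23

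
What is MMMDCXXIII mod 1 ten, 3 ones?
Convert MMMDCXXIII (Roman numeral) → 1000 + 1000 + 1000 + 500 + 100 + 10 + 10 + 1 + 1 + 1 = 3623 (decimal)
Convert 1 ten, 3 ones (place-value notation) → 1×10 + 3 = 13 (decimal)
Compute 3623 mod 13 = 9
9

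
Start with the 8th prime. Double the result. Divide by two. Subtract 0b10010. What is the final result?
Convert the 8th prime (prime index) → 19 (decimal)
Start: 19
19 × 2 = 38
Convert two (English words) → 2 (decimal)
38 ÷ 2 = 19
Convert 0b10010 (binary) → 16 + 2 = 18 (decimal)
19 - 18 = 1
1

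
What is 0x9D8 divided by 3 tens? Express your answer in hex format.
Convert 0x9D8 (hexadecimal) → 9×256 + 13×16 + 8 = 2520 (decimal)
Convert 3 tens (place-value notation) → 3×10 = 30 (decimal)
Compute 2520 ÷ 30 = 84
Convert 84 (decimal) → 84 = 5×16 + 4 → 0x54 (hexadecimal)
0x54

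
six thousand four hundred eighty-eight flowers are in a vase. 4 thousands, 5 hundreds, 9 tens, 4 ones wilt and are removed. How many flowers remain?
Convert six thousand four hundred eighty-eight (English words) → 6×1000 + 4×100 + 88 = 6488 (decimal)
Convert 4 thousands, 5 hundreds, 9 tens, 4 ones (place-value notation) → 4×1000 + 5×100 + 9×10 + 4 = 4594 (decimal)
Compute 6488 - 4594 = 1894
1894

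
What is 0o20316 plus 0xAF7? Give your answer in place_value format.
Convert 0o20316 (octal) → 2×4096 + 3×64 + 1×8 + 6 = 8398 (decimal)
Convert 0xAF7 (hexadecimal) → 10×256 + 15×16 + 7 = 2807 (decimal)
Compute 8398 + 2807 = 11205
Convert 11205 (decimal) → 11205 = 11×1000 + 2×100 + 5 → 11 thousands, 2 hundreds, 5 ones (place-value notation)
11 thousands, 2 hundreds, 5 ones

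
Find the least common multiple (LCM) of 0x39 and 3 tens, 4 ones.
Convert 0x39 (hexadecimal) → 3×16 + 9 = 57 (decimal)
Convert 3 tens, 4 ones (place-value notation) → 3×10 + 4 = 34 (decimal)
Compute lcm(57, 34) = 1938
1938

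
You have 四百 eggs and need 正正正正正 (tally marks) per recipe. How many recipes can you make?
Convert 四百 (Chinese numeral) → 4×100 = 400 (decimal)
Convert 正正正正正 (tally marks) → 5 + 5 + 5 + 5 + 5 = 25 (decimal)
Compute 400 ÷ 25 = 16
16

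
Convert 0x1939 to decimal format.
Convert 0x1939 (hexadecimal) → 1×4096 + 9×256 + 3×16 + 9 = 6457 (decimal)
6457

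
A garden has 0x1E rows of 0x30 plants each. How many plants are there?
Convert 0x30 (hexadecimal) → 3×16 = 48 (decimal)
Convert 0x1E (hexadecimal) → 1×16 + 14 = 30 (decimal)
Compute 48 × 30 = 1440
1440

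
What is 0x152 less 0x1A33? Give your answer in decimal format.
Convert 0x152 (hexadecimal) → 1×256 + 5×16 + 2 = 338 (decimal)
Convert 0x1A33 (hexadecimal) → 1×4096 + 10×256 + 3×16 + 3 = 6707 (decimal)
Compute 338 - 6707 = -6369
-6369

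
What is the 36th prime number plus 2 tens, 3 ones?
The 36th prime number = 151
Convert 2 tens, 3 ones (place-value notation) → 2×10 + 3 = 23 (decimal)
Compute 151 + 23 = 174
174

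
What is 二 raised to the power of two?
Convert 二 (Chinese numeral) → 2 (decimal)
Convert two (English words) → 2 (decimal)
Compute 2 ^ 2 = 4
4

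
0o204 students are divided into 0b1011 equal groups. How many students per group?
Convert 0o204 (octal) → 2×64 + 4 = 132 (decimal)
Convert 0b1011 (binary) → 8 + 2 + 1 = 11 (decimal)
Compute 132 ÷ 11 = 12
12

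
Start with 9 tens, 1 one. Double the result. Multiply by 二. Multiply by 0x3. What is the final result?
Convert 9 tens, 1 one (place-value notation) → 9×10 + 1 = 91 (decimal)
Start: 91
91 × 2 = 182
Convert 二 (Chinese numeral) → 2 (decimal)
182 × 2 = 364
Convert 0x3 (hexadecimal) → 3 (decimal)
364 × 3 = 1092
1092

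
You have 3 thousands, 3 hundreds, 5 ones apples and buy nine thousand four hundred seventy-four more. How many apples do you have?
Convert 3 thousands, 3 hundreds, 5 ones (place-value notation) → 3×1000 + 3×100 + 5 = 3305 (decimal)
Convert nine thousand four hundred seventy-four (English words) → 9×1000 + 4×100 + 74 = 9474 (decimal)
Compute 3305 + 9474 = 12779
12779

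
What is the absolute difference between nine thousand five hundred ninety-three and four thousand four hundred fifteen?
Convert nine thousand five hundred ninety-three (English words) → 9×1000 + 5×100 + 93 = 9593 (decimal)
Convert four thousand four hundred fifteen (English words) → 4×1000 + 4×100 + 15 = 4415 (decimal)
Compute |9593 - 4415| = 5178
5178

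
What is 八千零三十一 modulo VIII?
Convert 八千零三十一 (Chinese numeral) → 8×1000 + 3×10 + 1 = 8031 (decimal)
Convert VIII (Roman numeral) → 5 + 1 + 1 + 1 = 8 (decimal)
Compute 8031 mod 8 = 7
7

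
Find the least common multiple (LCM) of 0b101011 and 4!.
Convert 0b101011 (binary) → 32 + 8 + 2 + 1 = 43 (decimal)
Convert 4! (factorial) → 24 (decimal)
Compute lcm(43, 24) = 1032
1032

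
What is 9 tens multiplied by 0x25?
Convert 9 tens (place-value notation) → 9×10 = 90 (decimal)
Convert 0x25 (hexadecimal) → 2×16 + 5 = 37 (decimal)
Compute 90 × 37 = 3330
3330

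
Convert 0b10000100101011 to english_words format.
Convert 0b10000100101011 (binary) → 8192 + 256 + 32 + 8 + 2 + 1 = 8491 (decimal)
Convert 8491 (decimal) → 8491 = 8×1000 + 4×100 + 91 → eight thousand four hundred ninety-one (English words)
eight thousand four hundred ninety-one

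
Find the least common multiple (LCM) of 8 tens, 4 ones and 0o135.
Convert 8 tens, 4 ones (place-value notation) → 8×10 + 4 = 84 (decimal)
Convert 0o135 (octal) → 1×64 + 3×8 + 5 = 93 (decimal)
Compute lcm(84, 93) = 2604
2604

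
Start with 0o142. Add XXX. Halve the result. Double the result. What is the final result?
Convert 0o142 (octal) → 1×64 + 4×8 + 2 = 98 (decimal)
Start: 98
Convert XXX (Roman numeral) → 10 + 10 + 10 = 30 (decimal)
98 + 30 = 128
128 ÷ 2 = 64
64 × 2 = 128
128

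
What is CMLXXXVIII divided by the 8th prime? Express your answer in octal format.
Convert CMLXXXVIII (Roman numeral) → 900 + 50 + 10 + 10 + 10 + 5 + 1 + 1 + 1 = 988 (decimal)
Convert the 8th prime (prime index) → 19 (decimal)
Compute 988 ÷ 19 = 52
Convert 52 (decimal) → 52 = 6×8 + 4 → 0o64 (octal)
0o64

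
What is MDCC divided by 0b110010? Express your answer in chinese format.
Convert MDCC (Roman numeral) → 1000 + 500 + 100 + 100 = 1700 (decimal)
Convert 0b110010 (binary) → 32 + 16 + 2 = 50 (decimal)
Compute 1700 ÷ 50 = 34
Convert 34 (decimal) → 34 = 3×10 + 4 → 三十四 (Chinese numeral)
三十四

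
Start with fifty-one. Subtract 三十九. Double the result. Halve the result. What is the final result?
Convert fifty-one (English words) → 51 (decimal)
Start: 51
Convert 三十九 (Chinese numeral) → 3×10 + 9 = 39 (decimal)
51 - 39 = 12
12 × 2 = 24
24 ÷ 2 = 12
12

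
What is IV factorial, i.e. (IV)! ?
Convert IV (Roman numeral) → 4 (decimal)
Compute 4! = 24
24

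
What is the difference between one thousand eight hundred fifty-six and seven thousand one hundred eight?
Convert one thousand eight hundred fifty-six (English words) → 1×1000 + 8×100 + 56 = 1856 (decimal)
Convert seven thousand one hundred eight (English words) → 7×1000 + 1×100 + 8 = 7108 (decimal)
Difference: |1856 - 7108| = 5252
5252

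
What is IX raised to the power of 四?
Convert IX (Roman numeral) → 9 (decimal)
Convert 四 (Chinese numeral) → 4 (decimal)
Compute 9 ^ 4 = 6561
6561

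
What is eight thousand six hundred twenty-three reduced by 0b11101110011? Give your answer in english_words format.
Convert eight thousand six hundred twenty-three (English words) → 8×1000 + 6×100 + 23 = 8623 (decimal)
Convert 0b11101110011 (binary) → 1024 + 512 + 256 + 64 + 32 + 16 + 2 + 1 = 1907 (decimal)
Compute 8623 - 1907 = 6716
Convert 6716 (decimal) → 6716 = 6×1000 + 7×100 + 16 → six thousand seven hundred sixteen (English words)
six thousand seven hundred sixteen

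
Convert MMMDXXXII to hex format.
Convert MMMDXXXII (Roman numeral) → 1000 + 1000 + 1000 + 500 + 10 + 10 + 10 + 1 + 1 = 3532 (decimal)
Convert 3532 (decimal) → 3532 = 13×256 + 12×16 + 12 → 0xDCC (hexadecimal)
0xDCC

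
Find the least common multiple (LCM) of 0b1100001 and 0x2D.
Convert 0b1100001 (binary) → 64 + 32 + 1 = 97 (decimal)
Convert 0x2D (hexadecimal) → 2×16 + 13 = 45 (decimal)
Compute lcm(97, 45) = 4365
4365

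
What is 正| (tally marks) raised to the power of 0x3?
Convert 正| (tally marks) → 5 + 1 = 6 (decimal)
Convert 0x3 (hexadecimal) → 3 (decimal)
Compute 6 ^ 3 = 216
216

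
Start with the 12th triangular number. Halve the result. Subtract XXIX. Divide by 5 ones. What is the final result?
Convert the 12th triangular number (triangular index) → 12×13/2 = 78 (decimal)
Start: 78
78 ÷ 2 = 39
Convert XXIX (Roman numeral) → 10 + 10 + 9 = 29 (decimal)
39 - 29 = 10
Convert 5 ones (place-value notation) → 5 (decimal)
10 ÷ 5 = 2
2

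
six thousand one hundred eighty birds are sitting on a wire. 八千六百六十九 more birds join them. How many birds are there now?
Convert six thousand one hundred eighty (English words) → 6×1000 + 1×100 + 80 = 6180 (decimal)
Convert 八千六百六十九 (Chinese numeral) → 8×1000 + 6×100 + 6×10 + 9 = 8669 (decimal)
Compute 6180 + 8669 = 14849
14849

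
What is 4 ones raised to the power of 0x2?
Convert 4 ones (place-value notation) → 4 (decimal)
Convert 0x2 (hexadecimal) → 2 (decimal)
Compute 4 ^ 2 = 16
16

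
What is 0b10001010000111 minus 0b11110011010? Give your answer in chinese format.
Convert 0b10001010000111 (binary) → 8192 + 512 + 128 + 4 + 2 + 1 = 8839 (decimal)
Convert 0b11110011010 (binary) → 1024 + 512 + 256 + 128 + 16 + 8 + 2 = 1946 (decimal)
Compute 8839 - 1946 = 6893
Convert 6893 (decimal) → 6893 = 6×1000 + 8×100 + 9×10 + 3 → 六千八百九十三 (Chinese numeral)
六千八百九十三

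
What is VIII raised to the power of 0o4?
Convert VIII (Roman numeral) → 5 + 1 + 1 + 1 = 8 (decimal)
Convert 0o4 (octal) → 4 (decimal)
Compute 8 ^ 4 = 4096
4096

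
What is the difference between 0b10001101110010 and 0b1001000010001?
Convert 0b10001101110010 (binary) → 8192 + 512 + 256 + 64 + 32 + 16 + 2 = 9074 (decimal)
Convert 0b1001000010001 (binary) → 4096 + 512 + 16 + 1 = 4625 (decimal)
Difference: |9074 - 4625| = 4449
4449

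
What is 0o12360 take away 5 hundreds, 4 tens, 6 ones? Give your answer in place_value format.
Convert 0o12360 (octal) → 1×4096 + 2×512 + 3×64 + 6×8 = 5360 (decimal)
Convert 5 hundreds, 4 tens, 6 ones (place-value notation) → 5×100 + 4×10 + 6 = 546 (decimal)
Compute 5360 - 546 = 4814
Convert 4814 (decimal) → 4814 = 4×1000 + 8×100 + 1×10 + 4 → 4 thousands, 8 hundreds, 1 ten, 4 ones (place-value notation)
4 thousands, 8 hundreds, 1 ten, 4 ones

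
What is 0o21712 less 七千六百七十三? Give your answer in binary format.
Convert 0o21712 (octal) → 2×4096 + 1×512 + 7×64 + 1×8 + 2 = 9162 (decimal)
Convert 七千六百七十三 (Chinese numeral) → 7×1000 + 6×100 + 7×10 + 3 = 7673 (decimal)
Compute 9162 - 7673 = 1489
Convert 1489 (decimal) → 1489 = 1024 + 256 + 128 + 64 + 16 + 1 → 0b10111010001 (binary)
0b10111010001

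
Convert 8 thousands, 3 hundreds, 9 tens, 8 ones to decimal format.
Convert 8 thousands, 3 hundreds, 9 tens, 8 ones (place-value notation) → 8×1000 + 3×100 + 9×10 + 8 = 8398 (decimal)
8398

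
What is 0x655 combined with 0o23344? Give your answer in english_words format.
Convert 0x655 (hexadecimal) → 6×256 + 5×16 + 5 = 1621 (decimal)
Convert 0o23344 (octal) → 2×4096 + 3×512 + 3×64 + 4×8 + 4 = 9956 (decimal)
Compute 1621 + 9956 = 11577
Convert 11577 (decimal) → 11577 = 11×1000 + 5×100 + 77 → eleven thousand five hundred seventy-seven (English words)
eleven thousand five hundred seventy-seven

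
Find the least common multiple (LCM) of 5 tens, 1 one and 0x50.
Convert 5 tens, 1 one (place-value notation) → 5×10 + 1 = 51 (decimal)
Convert 0x50 (hexadecimal) → 5×16 = 80 (decimal)
Compute lcm(51, 80) = 4080
4080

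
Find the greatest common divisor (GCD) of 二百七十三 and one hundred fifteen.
Convert 二百七十三 (Chinese numeral) → 2×100 + 7×10 + 3 = 273 (decimal)
Convert one hundred fifteen (English words) → 1×100 + 15 = 115 (decimal)
Compute gcd(273, 115) = 1
1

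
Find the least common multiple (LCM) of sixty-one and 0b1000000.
Convert sixty-one (English words) → 61 (decimal)
Convert 0b1000000 (binary) → 64 (decimal)
Compute lcm(61, 64) = 3904
3904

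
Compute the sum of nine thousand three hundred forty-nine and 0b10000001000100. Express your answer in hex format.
Convert nine thousand three hundred forty-nine (English words) → 9×1000 + 3×100 + 49 = 9349 (decimal)
Convert 0b10000001000100 (binary) → 8192 + 64 + 4 = 8260 (decimal)
Compute 9349 + 8260 = 17609
Convert 17609 (decimal) → 17609 = 4×4096 + 4×256 + 12×16 + 9 → 0x44C9 (hexadecimal)
0x44C9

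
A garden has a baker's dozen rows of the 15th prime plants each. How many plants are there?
Convert the 15th prime (prime index) → 47 (decimal)
Convert a baker's dozen (colloquial) → 13 (decimal)
Compute 47 × 13 = 611
611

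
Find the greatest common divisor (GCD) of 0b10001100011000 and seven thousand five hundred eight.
Convert 0b10001100011000 (binary) → 8192 + 512 + 256 + 16 + 8 = 8984 (decimal)
Convert seven thousand five hundred eight (English words) → 7×1000 + 5×100 + 8 = 7508 (decimal)
Compute gcd(8984, 7508) = 4
4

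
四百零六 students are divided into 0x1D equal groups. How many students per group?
Convert 四百零六 (Chinese numeral) → 4×100 + 6 = 406 (decimal)
Convert 0x1D (hexadecimal) → 1×16 + 13 = 29 (decimal)
Compute 406 ÷ 29 = 14
14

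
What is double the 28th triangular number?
The 28th triangular number = 28×29/2 = 406
Compute 406 × 2 = 812
812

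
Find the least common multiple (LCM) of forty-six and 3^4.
Convert forty-six (English words) → 46 (decimal)
Convert 3^4 (power) → 81 (decimal)
Compute lcm(46, 81) = 3726
3726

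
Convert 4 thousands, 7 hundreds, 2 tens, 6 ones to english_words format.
Convert 4 thousands, 7 hundreds, 2 tens, 6 ones (place-value notation) → 4×1000 + 7×100 + 2×10 + 6 = 4726 (decimal)
Convert 4726 (decimal) → 4726 = 4×1000 + 7×100 + 26 → four thousand seven hundred twenty-six (English words)
four thousand seven hundred twenty-six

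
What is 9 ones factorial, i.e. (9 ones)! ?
Convert 9 ones (place-value notation) → 9 (decimal)
Compute 9! = 362880
362880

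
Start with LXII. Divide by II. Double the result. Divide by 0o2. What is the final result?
Convert LXII (Roman numeral) → 50 + 10 + 1 + 1 = 62 (decimal)
Start: 62
Convert II (Roman numeral) → 1 + 1 = 2 (decimal)
62 ÷ 2 = 31
31 × 2 = 62
Convert 0o2 (octal) → 2 (decimal)
62 ÷ 2 = 31
31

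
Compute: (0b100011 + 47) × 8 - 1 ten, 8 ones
Convert 0b100011 (binary) → 32 + 2 + 1 = 35 (decimal)
Convert 1 ten, 8 ones (place-value notation) → 1×10 + 8 = 18 (decimal)
Expression in decimal: (35 + 47) × 8 - 18
Parentheses first: 35 + 47 = 82
Multiply: 82 × 8 = 656
Subtract: 656 - 18 = 638
638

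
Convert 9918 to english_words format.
Convert 9918 (decimal) → 9918 = 9×1000 + 9×100 + 18 → nine thousand nine hundred eighteen (English words)
nine thousand nine hundred eighteen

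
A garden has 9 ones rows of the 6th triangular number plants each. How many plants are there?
Convert the 6th triangular number (triangular index) → 6×7/2 = 21 (decimal)
Convert 9 ones (place-value notation) → 9 (decimal)
Compute 21 × 9 = 189
189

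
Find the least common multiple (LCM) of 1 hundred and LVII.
Convert 1 hundred (place-value notation) → 1×100 = 100 (decimal)
Convert LVII (Roman numeral) → 50 + 5 + 1 + 1 = 57 (decimal)
Compute lcm(100, 57) = 5700
5700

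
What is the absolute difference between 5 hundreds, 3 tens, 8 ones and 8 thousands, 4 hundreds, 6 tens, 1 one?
Convert 5 hundreds, 3 tens, 8 ones (place-value notation) → 5×100 + 3×10 + 8 = 538 (decimal)
Convert 8 thousands, 4 hundreds, 6 tens, 1 one (place-value notation) → 8×1000 + 4×100 + 6×10 + 1 = 8461 (decimal)
Compute |538 - 8461| = 7923
7923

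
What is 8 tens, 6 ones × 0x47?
Convert 8 tens, 6 ones (place-value notation) → 8×10 + 6 = 86 (decimal)
Convert 0x47 (hexadecimal) → 4×16 + 7 = 71 (decimal)
Compute 86 × 71 = 6106
6106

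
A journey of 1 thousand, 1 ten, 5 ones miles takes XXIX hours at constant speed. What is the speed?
Convert 1 thousand, 1 ten, 5 ones (place-value notation) → 1×1000 + 1×10 + 5 = 1015 (decimal)
Convert XXIX (Roman numeral) → 10 + 10 + 9 = 29 (decimal)
Compute 1015 ÷ 29 = 35
35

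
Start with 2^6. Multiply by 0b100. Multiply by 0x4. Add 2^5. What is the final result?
Convert 2^6 (power) → 64 (decimal)
Start: 64
Convert 0b100 (binary) → 4 (decimal)
64 × 4 = 256
Convert 0x4 (hexadecimal) → 4 (decimal)
256 × 4 = 1024
Convert 2^5 (power) → 32 (decimal)
1024 + 32 = 1056
1056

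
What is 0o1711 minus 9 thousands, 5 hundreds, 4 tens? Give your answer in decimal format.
Convert 0o1711 (octal) → 1×512 + 7×64 + 1×8 + 1 = 969 (decimal)
Convert 9 thousands, 5 hundreds, 4 tens (place-value notation) → 9×1000 + 5×100 + 4×10 = 9540 (decimal)
Compute 969 - 9540 = -8571
-8571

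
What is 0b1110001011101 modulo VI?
Convert 0b1110001011101 (binary) → 4096 + 2048 + 1024 + 64 + 16 + 8 + 4 + 1 = 7261 (decimal)
Convert VI (Roman numeral) → 5 + 1 = 6 (decimal)
Compute 7261 mod 6 = 1
1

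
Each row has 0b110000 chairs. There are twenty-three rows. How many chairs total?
Convert 0b110000 (binary) → 32 + 16 = 48 (decimal)
Convert twenty-three (English words) → 23 (decimal)
Compute 48 × 23 = 1104
1104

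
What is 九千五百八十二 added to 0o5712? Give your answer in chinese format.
Convert 九千五百八十二 (Chinese numeral) → 9×1000 + 5×100 + 8×10 + 2 = 9582 (decimal)
Convert 0o5712 (octal) → 5×512 + 7×64 + 1×8 + 2 = 3018 (decimal)
Compute 9582 + 3018 = 12600
Convert 12600 (decimal) → 12600 = 1×10000 + 2×1000 + 6×100 → 一万二千六百 (Chinese numeral)
一万二千六百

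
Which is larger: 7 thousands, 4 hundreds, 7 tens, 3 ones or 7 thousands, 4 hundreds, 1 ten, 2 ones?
Convert 7 thousands, 4 hundreds, 7 tens, 3 ones (place-value notation) → 7×1000 + 4×100 + 7×10 + 3 = 7473 (decimal)
Convert 7 thousands, 4 hundreds, 1 ten, 2 ones (place-value notation) → 7×1000 + 4×100 + 1×10 + 2 = 7412 (decimal)
Compare 7473 vs 7412: larger = 7473
7473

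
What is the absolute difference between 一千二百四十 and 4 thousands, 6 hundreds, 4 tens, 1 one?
Convert 一千二百四十 (Chinese numeral) → 1×1000 + 2×100 + 4×10 = 1240 (decimal)
Convert 4 thousands, 6 hundreds, 4 tens, 1 one (place-value notation) → 4×1000 + 6×100 + 4×10 + 1 = 4641 (decimal)
Compute |1240 - 4641| = 3401
3401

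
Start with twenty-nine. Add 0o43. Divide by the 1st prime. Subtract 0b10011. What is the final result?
Convert twenty-nine (English words) → 29 (decimal)
Start: 29
Convert 0o43 (octal) → 4×8 + 3 = 35 (decimal)
29 + 35 = 64
Convert the 1st prime (prime index) → 2 (decimal)
64 ÷ 2 = 32
Convert 0b10011 (binary) → 16 + 2 + 1 = 19 (decimal)
32 - 19 = 13
13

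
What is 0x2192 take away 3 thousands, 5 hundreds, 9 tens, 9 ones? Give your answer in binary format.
Convert 0x2192 (hexadecimal) → 2×4096 + 1×256 + 9×16 + 2 = 8594 (decimal)
Convert 3 thousands, 5 hundreds, 9 tens, 9 ones (place-value notation) → 3×1000 + 5×100 + 9×10 + 9 = 3599 (decimal)
Compute 8594 - 3599 = 4995
Convert 4995 (decimal) → 4995 = 4096 + 512 + 256 + 128 + 2 + 1 → 0b1001110000011 (binary)
0b1001110000011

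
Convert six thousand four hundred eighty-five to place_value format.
Convert six thousand four hundred eighty-five (English words) → 6×1000 + 4×100 + 85 = 6485 (decimal)
Convert 6485 (decimal) → 6485 = 6×1000 + 4×100 + 8×10 + 5 → 6 thousands, 4 hundreds, 8 tens, 5 ones (place-value notation)
6 thousands, 4 hundreds, 8 tens, 5 ones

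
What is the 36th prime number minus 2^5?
The 36th prime number = 151
Convert 2^5 (power) → 32 (decimal)
Compute 151 - 32 = 119
119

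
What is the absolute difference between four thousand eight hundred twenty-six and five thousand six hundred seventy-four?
Convert four thousand eight hundred twenty-six (English words) → 4×1000 + 8×100 + 26 = 4826 (decimal)
Convert five thousand six hundred seventy-four (English words) → 5×1000 + 6×100 + 74 = 5674 (decimal)
Compute |4826 - 5674| = 848
848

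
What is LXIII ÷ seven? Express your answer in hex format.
Convert LXIII (Roman numeral) → 50 + 10 + 1 + 1 + 1 = 63 (decimal)
Convert seven (English words) → 7 (decimal)
Compute 63 ÷ 7 = 9
Convert 9 (decimal) → 0x9 (hexadecimal)
0x9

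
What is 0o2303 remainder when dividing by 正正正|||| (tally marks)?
Convert 0o2303 (octal) → 2×512 + 3×64 + 3 = 1219 (decimal)
Convert 正正正|||| (tally marks) → 5 + 5 + 5 + 4 = 19 (decimal)
Compute 1219 mod 19 = 3
3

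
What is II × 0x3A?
Convert II (Roman numeral) → 1 + 1 = 2 (decimal)
Convert 0x3A (hexadecimal) → 3×16 + 10 = 58 (decimal)
Compute 2 × 58 = 116
116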